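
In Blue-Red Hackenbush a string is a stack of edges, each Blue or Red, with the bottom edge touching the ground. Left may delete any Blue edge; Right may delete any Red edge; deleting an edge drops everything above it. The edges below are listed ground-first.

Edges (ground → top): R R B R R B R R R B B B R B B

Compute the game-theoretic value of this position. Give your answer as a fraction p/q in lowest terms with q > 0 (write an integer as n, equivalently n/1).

step 1: add R to get R; options L={ (no moves) } R={ 0 } gives -1
step 2: add R to get RR; options L={ (no moves) } R={ -1,0 } gives -2
step 3: add B to get RRB; options L={ -2 } R={ -1,0 } gives -3/2
step 4: add R to get RRBR; options L={ -2 } R={ -3/2,-1,0 } gives -7/4
step 5: add R to get RRBRR; options L={ -2 } R={ -7/4,-3/2,-1,0 } gives -15/8
step 6: add B to get RRBRRB; options L={ -2,-15/8 } R={ -7/4,-3/2,-1,0 } gives -29/16
step 7: add R to get RRBRRBR; options L={ -2,-15/8 } R={ -29/16,-7/4,-3/2,-1,0 } gives -59/32
step 8: add R to get RRBRRBRR; options L={ -2,-15/8 } R={ -59/32,-29/16,-7/4,-3/2,-1,0 } gives -119/64
step 9: add R to get RRBRRBRRR; options L={ -2,-15/8 } R={ -119/64,-59/32,-29/16,-7/4,-3/2,-1,0 } gives -239/128
step 10: add B to get RRBRRBRRRB; options L={ -2,-15/8,-239/128 } R={ -119/64,-59/32,-29/16,-7/4,-3/2,-1,0 } gives -477/256
step 11: add B to get RRBRRBRRRBB; options L={ -2,-15/8,-239/128,-477/256 } R={ -119/64,-59/32,-29/16,-7/4,-3/2,-1,0 } gives -953/512
step 12: add B to get RRBRRBRRRBBB; options L={ -2,-15/8,-239/128,-477/256,-953/512 } R={ -119/64,-59/32,-29/16,-7/4,-3/2,-1,0 } gives -1905/1024
step 13: add R to get RRBRRBRRRBBBR; options L={ -2,-15/8,-239/128,-477/256,-953/512 } R={ -1905/1024,-119/64,-59/32,-29/16,-7/4,-3/2,-1,0 } gives -3811/2048
step 14: add B to get RRBRRBRRRBBBRB; options L={ -2,-15/8,-239/128,-477/256,-953/512,-3811/2048 } R={ -1905/1024,-119/64,-59/32,-29/16,-7/4,-3/2,-1,0 } gives -7621/4096
step 15: add B to get RRBRRBRRRBBBRBB; options L={ -2,-15/8,-239/128,-477/256,-953/512,-3811/2048,-7621/4096 } R={ -1905/1024,-119/64,-59/32,-29/16,-7/4,-3/2,-1,0 } gives -15241/8192

-15241/8192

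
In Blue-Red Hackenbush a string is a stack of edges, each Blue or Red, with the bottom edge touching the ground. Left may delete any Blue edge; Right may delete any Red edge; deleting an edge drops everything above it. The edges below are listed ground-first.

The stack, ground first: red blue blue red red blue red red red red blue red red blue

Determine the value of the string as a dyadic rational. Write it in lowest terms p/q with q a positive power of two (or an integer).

-3565/8192

r: Left { (no moves) }, Right { 0 } — simplest -1
rb: Left { -1 }, Right { 0 } — simplest -1/2
rbb: Left { -1; -1/2 }, Right { 0 } — simplest -1/4
rbbr: Left { -1; -1/2 }, Right { -1/4; 0 } — simplest -3/8
rbbrr: Left { -1; -1/2 }, Right { -3/8; -1/4; 0 } — simplest -7/16
rbbrrb: Left { -1; -1/2; -7/16 }, Right { -3/8; -1/4; 0 } — simplest -13/32
rbbrrbr: Left { -1; -1/2; -7/16 }, Right { -13/32; -3/8; -1/4; 0 } — simplest -27/64
rbbrrbrr: Left { -1; -1/2; -7/16 }, Right { -27/64; -13/32; -3/8; -1/4; 0 } — simplest -55/128
rbbrrbrrr: Left { -1; -1/2; -7/16 }, Right { -55/128; -27/64; -13/32; -3/8; -1/4; 0 } — simplest -111/256
rbbrrbrrrr: Left { -1; -1/2; -7/16 }, Right { -111/256; -55/128; -27/64; -13/32; -3/8; -1/4; 0 } — simplest -223/512
rbbrrbrrrrb: Left { -1; -1/2; -7/16; -223/512 }, Right { -111/256; -55/128; -27/64; -13/32; -3/8; -1/4; 0 } — simplest -445/1024
rbbrrbrrrrbr: Left { -1; -1/2; -7/16; -223/512 }, Right { -445/1024; -111/256; -55/128; -27/64; -13/32; -3/8; -1/4; 0 } — simplest -891/2048
rbbrrbrrrrbrr: Left { -1; -1/2; -7/16; -223/512 }, Right { -891/2048; -445/1024; -111/256; -55/128; -27/64; -13/32; -3/8; -1/4; 0 } — simplest -1783/4096
rbbrrbrrrrbrrb: Left { -1; -1/2; -7/16; -223/512; -1783/4096 }, Right { -891/2048; -445/1024; -111/256; -55/128; -27/64; -13/32; -3/8; -1/4; 0 } — simplest -3565/8192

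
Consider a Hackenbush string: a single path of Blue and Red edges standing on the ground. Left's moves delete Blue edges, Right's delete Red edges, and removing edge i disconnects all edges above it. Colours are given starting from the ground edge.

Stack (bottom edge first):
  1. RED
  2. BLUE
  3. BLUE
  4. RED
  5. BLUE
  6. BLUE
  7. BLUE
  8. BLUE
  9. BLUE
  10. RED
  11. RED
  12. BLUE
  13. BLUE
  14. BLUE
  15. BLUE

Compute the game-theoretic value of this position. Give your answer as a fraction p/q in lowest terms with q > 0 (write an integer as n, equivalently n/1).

Recurse on prefixes of the 15-edge string RED BLUE BLUE RED BLUE BLUE BLUE BLUE BLUE RED RED BLUE BLUE BLUE BLUE:
step 1: add RED to get R; options L={ — } R={ 0 } → -1
step 2: add BLUE to get RB; options L={ -1 } R={ 0 } → -1/2
step 3: add BLUE to get RBB; options L={ -1; -1/2 } R={ 0 } → -1/4
step 4: add RED to get RBBR; options L={ -1; -1/2 } R={ -1/4; 0 } → -3/8
step 5: add BLUE to get RBBRB; options L={ -1; -1/2; -3/8 } R={ -1/4; 0 } → -5/16
step 6: add BLUE to get RBBRBB; options L={ -1; -1/2; -3/8; -5/16 } R={ -1/4; 0 } → -9/32
step 7: add BLUE to get RBBRBBB; options L={ -1; -1/2; -3/8; -5/16; -9/32 } R={ -1/4; 0 } → -17/64
step 8: add BLUE to get RBBRBBBB; options L={ -1; -1/2; -3/8; -5/16; -9/32; -17/64 } R={ -1/4; 0 } → -33/128
step 9: add BLUE to get RBBRBBBBB; options L={ -1; -1/2; -3/8; -5/16; -9/32; -17/64; -33/128 } R={ -1/4; 0 } → -65/256
step 10: add RED to get RBBRBBBBBR; options L={ -1; -1/2; -3/8; -5/16; -9/32; -17/64; -33/128 } R={ -65/256; -1/4; 0 } → -131/512
step 11: add RED to get RBBRBBBBBRR; options L={ -1; -1/2; -3/8; -5/16; -9/32; -17/64; -33/128 } R={ -131/512; -65/256; -1/4; 0 } → -263/1024
step 12: add BLUE to get RBBRBBBBBRRB; options L={ -1; -1/2; -3/8; -5/16; -9/32; -17/64; -33/128; -263/1024 } R={ -131/512; -65/256; -1/4; 0 } → -525/2048
step 13: add BLUE to get RBBRBBBBBRRBB; options L={ -1; -1/2; -3/8; -5/16; -9/32; -17/64; -33/128; -263/1024; -525/2048 } R={ -131/512; -65/256; -1/4; 0 } → -1049/4096
step 14: add BLUE to get RBBRBBBBBRRBBB; options L={ -1; -1/2; -3/8; -5/16; -9/32; -17/64; -33/128; -263/1024; -525/2048; -1049/4096 } R={ -131/512; -65/256; -1/4; 0 } → -2097/8192
step 15: add BLUE to get RBBRBBBBBRRBBBB; options L={ -1; -1/2; -3/8; -5/16; -9/32; -17/64; -33/128; -263/1024; -525/2048; -1049/4096; -2097/8192 } R={ -131/512; -65/256; -1/4; 0 } → -4193/16384

-4193/16384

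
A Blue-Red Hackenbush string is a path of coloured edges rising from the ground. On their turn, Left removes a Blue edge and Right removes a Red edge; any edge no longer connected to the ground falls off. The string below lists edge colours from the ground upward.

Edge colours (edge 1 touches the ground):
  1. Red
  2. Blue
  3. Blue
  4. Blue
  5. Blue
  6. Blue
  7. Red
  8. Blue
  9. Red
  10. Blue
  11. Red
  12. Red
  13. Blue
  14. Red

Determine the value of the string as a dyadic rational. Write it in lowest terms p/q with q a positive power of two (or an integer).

edge 1 of 14 (Red): { · | 0 } = -1
edge 2 of 14 (Blue): { -1 | 0 } = -1/2
edge 3 of 14 (Blue): { -1,-1/2 | 0 } = -1/4
edge 4 of 14 (Blue): { -1,-1/2,-1/4 | 0 } = -1/8
edge 5 of 14 (Blue): { -1,-1/2,-1/4,-1/8 | 0 } = -1/16
edge 6 of 14 (Blue): { -1,-1/2,-1/4,-1/8,-1/16 | 0 } = -1/32
edge 7 of 14 (Red): { -1,-1/2,-1/4,-1/8,-1/16 | -1/32,0 } = -3/64
edge 8 of 14 (Blue): { -1,-1/2,-1/4,-1/8,-1/16,-3/64 | -1/32,0 } = -5/128
edge 9 of 14 (Red): { -1,-1/2,-1/4,-1/8,-1/16,-3/64 | -5/128,-1/32,0 } = -11/256
edge 10 of 14 (Blue): { -1,-1/2,-1/4,-1/8,-1/16,-3/64,-11/256 | -5/128,-1/32,0 } = -21/512
edge 11 of 14 (Red): { -1,-1/2,-1/4,-1/8,-1/16,-3/64,-11/256 | -21/512,-5/128,-1/32,0 } = -43/1024
edge 12 of 14 (Red): { -1,-1/2,-1/4,-1/8,-1/16,-3/64,-11/256 | -43/1024,-21/512,-5/128,-1/32,0 } = -87/2048
edge 13 of 14 (Blue): { -1,-1/2,-1/4,-1/8,-1/16,-3/64,-11/256,-87/2048 | -43/1024,-21/512,-5/128,-1/32,0 } = -173/4096
edge 14 of 14 (Red): { -1,-1/2,-1/4,-1/8,-1/16,-3/64,-11/256,-87/2048 | -173/4096,-43/1024,-21/512,-5/128,-1/32,0 } = -347/8192

-347/8192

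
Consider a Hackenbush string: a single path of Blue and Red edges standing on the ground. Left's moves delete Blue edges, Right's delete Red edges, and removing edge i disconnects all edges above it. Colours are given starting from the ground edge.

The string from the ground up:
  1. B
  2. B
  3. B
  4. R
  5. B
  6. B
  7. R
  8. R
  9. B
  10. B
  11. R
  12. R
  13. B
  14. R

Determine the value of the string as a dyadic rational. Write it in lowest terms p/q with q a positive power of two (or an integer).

Recurse on prefixes of the 14-edge string B B B R B B R R B B R R B R:
B: Left { 0 }, Right { (no moves) } = simplest 1
BB: Left { 0,1 }, Right { (no moves) } = simplest 2
BBB: Left { 0,1,2 }, Right { (no moves) } = simplest 3
BBBR: Left { 0,1,2 }, Right { 3 } = simplest 5/2
BBBRB: Left { 0,1,2,5/2 }, Right { 3 } = simplest 11/4
BBBRBB: Left { 0,1,2,5/2,11/4 }, Right { 3 } = simplest 23/8
BBBRBBR: Left { 0,1,2,5/2,11/4 }, Right { 23/8,3 } = simplest 45/16
BBBRBBRR: Left { 0,1,2,5/2,11/4 }, Right { 45/16,23/8,3 } = simplest 89/32
BBBRBBRRB: Left { 0,1,2,5/2,11/4,89/32 }, Right { 45/16,23/8,3 } = simplest 179/64
BBBRBBRRBB: Left { 0,1,2,5/2,11/4,89/32,179/64 }, Right { 45/16,23/8,3 } = simplest 359/128
BBBRBBRRBBR: Left { 0,1,2,5/2,11/4,89/32,179/64 }, Right { 359/128,45/16,23/8,3 } = simplest 717/256
BBBRBBRRBBRR: Left { 0,1,2,5/2,11/4,89/32,179/64 }, Right { 717/256,359/128,45/16,23/8,3 } = simplest 1433/512
BBBRBBRRBBRRB: Left { 0,1,2,5/2,11/4,89/32,179/64,1433/512 }, Right { 717/256,359/128,45/16,23/8,3 } = simplest 2867/1024
BBBRBBRRBBRRBR: Left { 0,1,2,5/2,11/4,89/32,179/64,1433/512 }, Right { 2867/1024,717/256,359/128,45/16,23/8,3 } = simplest 5733/2048

5733/2048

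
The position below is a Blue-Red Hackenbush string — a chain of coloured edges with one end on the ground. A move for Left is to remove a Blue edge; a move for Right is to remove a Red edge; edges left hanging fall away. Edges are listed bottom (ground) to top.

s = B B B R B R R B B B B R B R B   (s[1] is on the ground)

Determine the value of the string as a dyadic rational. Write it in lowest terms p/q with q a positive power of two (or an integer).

10731/4096

Build value(s[:k]) for k = 1..15, string s = B B B R B R R B B B B R B R B.
value_1 [B]  L=[0]  R=[(no moves)]  = 1
value_2 [BB]  L=[0; 1]  R=[(no moves)]  = 2
value_3 [BBB]  L=[0; 1; 2]  R=[(no moves)]  = 3
value_4 [BBBR]  L=[0; 1; 2]  R=[3]  = 5/2
value_5 [BBBRB]  L=[0; 1; 2; 5/2]  R=[3]  = 11/4
value_6 [BBBRBR]  L=[0; 1; 2; 5/2]  R=[11/4; 3]  = 21/8
value_7 [BBBRBRR]  L=[0; 1; 2; 5/2]  R=[21/8; 11/4; 3]  = 41/16
value_8 [BBBRBRRB]  L=[0; 1; 2; 5/2; 41/16]  R=[21/8; 11/4; 3]  = 83/32
value_9 [BBBRBRRBB]  L=[0; 1; 2; 5/2; 41/16; 83/32]  R=[21/8; 11/4; 3]  = 167/64
value_10 [BBBRBRRBBB]  L=[0; 1; 2; 5/2; 41/16; 83/32; 167/64]  R=[21/8; 11/4; 3]  = 335/128
value_11 [BBBRBRRBBBB]  L=[0; 1; 2; 5/2; 41/16; 83/32; 167/64; 335/128]  R=[21/8; 11/4; 3]  = 671/256
value_12 [BBBRBRRBBBBR]  L=[0; 1; 2; 5/2; 41/16; 83/32; 167/64; 335/128]  R=[671/256; 21/8; 11/4; 3]  = 1341/512
value_13 [BBBRBRRBBBBRB]  L=[0; 1; 2; 5/2; 41/16; 83/32; 167/64; 335/128; 1341/512]  R=[671/256; 21/8; 11/4; 3]  = 2683/1024
value_14 [BBBRBRRBBBBRBR]  L=[0; 1; 2; 5/2; 41/16; 83/32; 167/64; 335/128; 1341/512]  R=[2683/1024; 671/256; 21/8; 11/4; 3]  = 5365/2048
value_15 [BBBRBRRBBBBRBRB]  L=[0; 1; 2; 5/2; 41/16; 83/32; 167/64; 335/128; 1341/512; 5365/2048]  R=[2683/1024; 671/256; 21/8; 11/4; 3]  = 10731/4096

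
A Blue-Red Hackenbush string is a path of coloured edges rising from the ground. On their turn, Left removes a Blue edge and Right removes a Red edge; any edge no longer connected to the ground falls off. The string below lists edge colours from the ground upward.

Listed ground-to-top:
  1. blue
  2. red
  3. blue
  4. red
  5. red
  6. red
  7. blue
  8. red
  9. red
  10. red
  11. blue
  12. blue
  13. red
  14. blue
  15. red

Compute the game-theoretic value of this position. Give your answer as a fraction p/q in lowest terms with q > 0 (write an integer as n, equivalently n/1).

8757/16384

val_1 [b]  L=[0]  R=[∅]  -> 1
val_2 [br]  L=[0]  R=[1]  -> 1/2
val_3 [brb]  L=[0 1/2]  R=[1]  -> 3/4
val_4 [brbr]  L=[0 1/2]  R=[3/4 1]  -> 5/8
val_5 [brbrr]  L=[0 1/2]  R=[5/8 3/4 1]  -> 9/16
val_6 [brbrrr]  L=[0 1/2]  R=[9/16 5/8 3/4 1]  -> 17/32
val_7 [brbrrrb]  L=[0 1/2 17/32]  R=[9/16 5/8 3/4 1]  -> 35/64
val_8 [brbrrrbr]  L=[0 1/2 17/32]  R=[35/64 9/16 5/8 3/4 1]  -> 69/128
val_9 [brbrrrbrr]  L=[0 1/2 17/32]  R=[69/128 35/64 9/16 5/8 3/4 1]  -> 137/256
val_10 [brbrrrbrrr]  L=[0 1/2 17/32]  R=[137/256 69/128 35/64 9/16 5/8 3/4 1]  -> 273/512
val_11 [brbrrrbrrrb]  L=[0 1/2 17/32 273/512]  R=[137/256 69/128 35/64 9/16 5/8 3/4 1]  -> 547/1024
val_12 [brbrrrbrrrbb]  L=[0 1/2 17/32 273/512 547/1024]  R=[137/256 69/128 35/64 9/16 5/8 3/4 1]  -> 1095/2048
val_13 [brbrrrbrrrbbr]  L=[0 1/2 17/32 273/512 547/1024]  R=[1095/2048 137/256 69/128 35/64 9/16 5/8 3/4 1]  -> 2189/4096
val_14 [brbrrrbrrrbbrb]  L=[0 1/2 17/32 273/512 547/1024 2189/4096]  R=[1095/2048 137/256 69/128 35/64 9/16 5/8 3/4 1]  -> 4379/8192
val_15 [brbrrrbrrrbbrbr]  L=[0 1/2 17/32 273/512 547/1024 2189/4096]  R=[4379/8192 1095/2048 137/256 69/128 35/64 9/16 5/8 3/4 1]  -> 8757/16384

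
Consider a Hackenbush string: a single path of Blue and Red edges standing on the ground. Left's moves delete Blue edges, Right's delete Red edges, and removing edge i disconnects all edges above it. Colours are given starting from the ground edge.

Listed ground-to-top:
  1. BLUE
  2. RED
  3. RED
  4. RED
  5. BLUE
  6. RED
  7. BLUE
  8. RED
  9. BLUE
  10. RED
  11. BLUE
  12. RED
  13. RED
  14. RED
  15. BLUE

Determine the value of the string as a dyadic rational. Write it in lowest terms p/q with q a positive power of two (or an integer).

2723/16384

val_1 [B]  L=[0]  R=[none]  gives 1
val_2 [BR]  L=[0]  R=[1]  gives 1/2
val_3 [BRR]  L=[0]  R=[1/2,1]  gives 1/4
val_4 [BRRR]  L=[0]  R=[1/4,1/2,1]  gives 1/8
val_5 [BRRRB]  L=[0,1/8]  R=[1/4,1/2,1]  gives 3/16
val_6 [BRRRBR]  L=[0,1/8]  R=[3/16,1/4,1/2,1]  gives 5/32
val_7 [BRRRBRB]  L=[0,1/8,5/32]  R=[3/16,1/4,1/2,1]  gives 11/64
val_8 [BRRRBRBR]  L=[0,1/8,5/32]  R=[11/64,3/16,1/4,1/2,1]  gives 21/128
val_9 [BRRRBRBRB]  L=[0,1/8,5/32,21/128]  R=[11/64,3/16,1/4,1/2,1]  gives 43/256
val_10 [BRRRBRBRBR]  L=[0,1/8,5/32,21/128]  R=[43/256,11/64,3/16,1/4,1/2,1]  gives 85/512
val_11 [BRRRBRBRBRB]  L=[0,1/8,5/32,21/128,85/512]  R=[43/256,11/64,3/16,1/4,1/2,1]  gives 171/1024
val_12 [BRRRBRBRBRBR]  L=[0,1/8,5/32,21/128,85/512]  R=[171/1024,43/256,11/64,3/16,1/4,1/2,1]  gives 341/2048
val_13 [BRRRBRBRBRBRR]  L=[0,1/8,5/32,21/128,85/512]  R=[341/2048,171/1024,43/256,11/64,3/16,1/4,1/2,1]  gives 681/4096
val_14 [BRRRBRBRBRBRRR]  L=[0,1/8,5/32,21/128,85/512]  R=[681/4096,341/2048,171/1024,43/256,11/64,3/16,1/4,1/2,1]  gives 1361/8192
val_15 [BRRRBRBRBRBRRRB]  L=[0,1/8,5/32,21/128,85/512,1361/8192]  R=[681/4096,341/2048,171/1024,43/256,11/64,3/16,1/4,1/2,1]  gives 2723/16384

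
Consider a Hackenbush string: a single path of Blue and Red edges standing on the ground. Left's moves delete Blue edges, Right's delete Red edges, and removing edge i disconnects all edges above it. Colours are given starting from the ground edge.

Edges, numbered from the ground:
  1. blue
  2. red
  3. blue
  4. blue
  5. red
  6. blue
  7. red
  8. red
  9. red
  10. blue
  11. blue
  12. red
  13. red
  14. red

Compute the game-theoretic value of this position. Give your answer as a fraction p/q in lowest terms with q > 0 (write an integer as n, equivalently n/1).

1 of 14 · b · max L 0 · min R +∞ — 1
2 of 14 · br · max L 0 · min R 1 — 1/2
3 of 14 · brb · max L 1/2 · min R 1 — 3/4
4 of 14 · brbb · max L 3/4 · min R 1 — 7/8
5 of 14 · brbbr · max L 3/4 · min R 7/8 — 13/16
6 of 14 · brbbrb · max L 13/16 · min R 7/8 — 27/32
7 of 14 · brbbrbr · max L 13/16 · min R 27/32 — 53/64
8 of 14 · brbbrbrr · max L 13/16 · min R 53/64 — 105/128
9 of 14 · brbbrbrrr · max L 13/16 · min R 105/128 — 209/256
10 of 14 · brbbrbrrrb · max L 209/256 · min R 105/128 — 419/512
11 of 14 · brbbrbrrrbb · max L 419/512 · min R 105/128 — 839/1024
12 of 14 · brbbrbrrrbbr · max L 419/512 · min R 839/1024 — 1677/2048
13 of 14 · brbbrbrrrbbrr · max L 419/512 · min R 1677/2048 — 3353/4096
14 of 14 · brbbrbrrrbbrrr · max L 419/512 · min R 3353/4096 — 6705/8192

6705/8192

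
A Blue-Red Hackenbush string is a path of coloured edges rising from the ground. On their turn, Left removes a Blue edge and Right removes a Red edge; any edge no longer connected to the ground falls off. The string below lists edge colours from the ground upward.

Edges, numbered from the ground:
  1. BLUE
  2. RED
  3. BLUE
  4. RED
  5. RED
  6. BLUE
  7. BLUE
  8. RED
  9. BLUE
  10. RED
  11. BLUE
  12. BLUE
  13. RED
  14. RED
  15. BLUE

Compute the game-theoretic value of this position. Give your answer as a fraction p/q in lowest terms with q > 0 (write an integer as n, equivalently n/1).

9907/16384

1 of 15 · B · max L 0 · min R +∞ = 1
2 of 15 · BR · max L 0 · min R 1 = 1/2
3 of 15 · BRB · max L 1/2 · min R 1 = 3/4
4 of 15 · BRBR · max L 1/2 · min R 3/4 = 5/8
5 of 15 · BRBRR · max L 1/2 · min R 5/8 = 9/16
6 of 15 · BRBRRB · max L 9/16 · min R 5/8 = 19/32
7 of 15 · BRBRRBB · max L 19/32 · min R 5/8 = 39/64
8 of 15 · BRBRRBBR · max L 19/32 · min R 39/64 = 77/128
9 of 15 · BRBRRBBRB · max L 77/128 · min R 39/64 = 155/256
10 of 15 · BRBRRBBRBR · max L 77/128 · min R 155/256 = 309/512
11 of 15 · BRBRRBBRBRB · max L 309/512 · min R 155/256 = 619/1024
12 of 15 · BRBRRBBRBRBB · max L 619/1024 · min R 155/256 = 1239/2048
13 of 15 · BRBRRBBRBRBBR · max L 619/1024 · min R 1239/2048 = 2477/4096
14 of 15 · BRBRRBBRBRBBRR · max L 619/1024 · min R 2477/4096 = 4953/8192
15 of 15 · BRBRRBBRBRBBRRB · max L 4953/8192 · min R 2477/4096 = 9907/16384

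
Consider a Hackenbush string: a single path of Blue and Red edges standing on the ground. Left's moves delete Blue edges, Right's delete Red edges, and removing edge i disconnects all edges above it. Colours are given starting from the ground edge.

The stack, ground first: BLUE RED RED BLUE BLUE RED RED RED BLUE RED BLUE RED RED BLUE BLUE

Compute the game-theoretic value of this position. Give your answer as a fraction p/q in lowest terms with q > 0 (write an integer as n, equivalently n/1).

6311/16384

Prefix values for BLUE RED RED BLUE BLUE RED RED RED BLUE RED BLUE RED RED BLUE BLUE via {L|R} + simplicity:
v_1 [B]  L=[0]  R=[none]  ⇒ 1
v_2 [BR]  L=[0]  R=[1]  ⇒ 1/2
v_3 [BRR]  L=[0]  R=[1/2,1]  ⇒ 1/4
v_4 [BRRB]  L=[0,1/4]  R=[1/2,1]  ⇒ 3/8
v_5 [BRRBB]  L=[0,1/4,3/8]  R=[1/2,1]  ⇒ 7/16
v_6 [BRRBBR]  L=[0,1/4,3/8]  R=[7/16,1/2,1]  ⇒ 13/32
v_7 [BRRBBRR]  L=[0,1/4,3/8]  R=[13/32,7/16,1/2,1]  ⇒ 25/64
v_8 [BRRBBRRR]  L=[0,1/4,3/8]  R=[25/64,13/32,7/16,1/2,1]  ⇒ 49/128
v_9 [BRRBBRRRB]  L=[0,1/4,3/8,49/128]  R=[25/64,13/32,7/16,1/2,1]  ⇒ 99/256
v_10 [BRRBBRRRBR]  L=[0,1/4,3/8,49/128]  R=[99/256,25/64,13/32,7/16,1/2,1]  ⇒ 197/512
v_11 [BRRBBRRRBRB]  L=[0,1/4,3/8,49/128,197/512]  R=[99/256,25/64,13/32,7/16,1/2,1]  ⇒ 395/1024
v_12 [BRRBBRRRBRBR]  L=[0,1/4,3/8,49/128,197/512]  R=[395/1024,99/256,25/64,13/32,7/16,1/2,1]  ⇒ 789/2048
v_13 [BRRBBRRRBRBRR]  L=[0,1/4,3/8,49/128,197/512]  R=[789/2048,395/1024,99/256,25/64,13/32,7/16,1/2,1]  ⇒ 1577/4096
v_14 [BRRBBRRRBRBRRB]  L=[0,1/4,3/8,49/128,197/512,1577/4096]  R=[789/2048,395/1024,99/256,25/64,13/32,7/16,1/2,1]  ⇒ 3155/8192
v_15 [BRRBBRRRBRBRRBB]  L=[0,1/4,3/8,49/128,197/512,1577/4096,3155/8192]  R=[789/2048,395/1024,99/256,25/64,13/32,7/16,1/2,1]  ⇒ 6311/16384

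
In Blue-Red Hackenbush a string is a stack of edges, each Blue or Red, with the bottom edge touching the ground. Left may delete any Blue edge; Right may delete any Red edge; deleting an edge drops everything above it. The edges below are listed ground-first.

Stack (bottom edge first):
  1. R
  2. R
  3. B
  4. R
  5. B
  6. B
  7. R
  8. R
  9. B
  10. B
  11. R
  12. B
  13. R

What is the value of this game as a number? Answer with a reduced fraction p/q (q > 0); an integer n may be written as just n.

-3275/2048

Prefix values for R R B R B B R R B B R B R via {L|R} + simplicity:
R: Left { (no moves) }, Right { 0 } = simplest -1
RR: Left { (no moves) }, Right { -1,0 } = simplest -2
RRB: Left { -2 }, Right { -1,0 } = simplest -3/2
RRBR: Left { -2 }, Right { -3/2,-1,0 } = simplest -7/4
RRBRB: Left { -2,-7/4 }, Right { -3/2,-1,0 } = simplest -13/8
RRBRBB: Left { -2,-7/4,-13/8 }, Right { -3/2,-1,0 } = simplest -25/16
RRBRBBR: Left { -2,-7/4,-13/8 }, Right { -25/16,-3/2,-1,0 } = simplest -51/32
RRBRBBRR: Left { -2,-7/4,-13/8 }, Right { -51/32,-25/16,-3/2,-1,0 } = simplest -103/64
RRBRBBRRB: Left { -2,-7/4,-13/8,-103/64 }, Right { -51/32,-25/16,-3/2,-1,0 } = simplest -205/128
RRBRBBRRBB: Left { -2,-7/4,-13/8,-103/64,-205/128 }, Right { -51/32,-25/16,-3/2,-1,0 } = simplest -409/256
RRBRBBRRBBR: Left { -2,-7/4,-13/8,-103/64,-205/128 }, Right { -409/256,-51/32,-25/16,-3/2,-1,0 } = simplest -819/512
RRBRBBRRBBRB: Left { -2,-7/4,-13/8,-103/64,-205/128,-819/512 }, Right { -409/256,-51/32,-25/16,-3/2,-1,0 } = simplest -1637/1024
RRBRBBRRBBRBR: Left { -2,-7/4,-13/8,-103/64,-205/128,-819/512 }, Right { -1637/1024,-409/256,-51/32,-25/16,-3/2,-1,0 } = simplest -3275/2048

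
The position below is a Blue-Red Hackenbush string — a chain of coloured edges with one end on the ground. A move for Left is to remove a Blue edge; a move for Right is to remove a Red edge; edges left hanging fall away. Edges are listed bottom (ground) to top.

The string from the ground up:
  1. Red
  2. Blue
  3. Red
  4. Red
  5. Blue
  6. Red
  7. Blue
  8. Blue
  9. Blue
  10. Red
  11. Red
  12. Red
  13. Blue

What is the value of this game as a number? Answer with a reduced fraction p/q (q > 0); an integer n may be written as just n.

Build G(s[:k]) for k = 1..13, string s = Red Blue Red Red Blue Red Blue Blue Blue Red Red Red Blue.
edge 1 of 13 (Red): {  | 0 } = -1
edge 2 of 13 (Blue): { -1 | 0 } = -1/2
edge 3 of 13 (Red): { -1 | -1/2 0 } = -3/4
edge 4 of 13 (Red): { -1 | -3/4 -1/2 0 } = -7/8
edge 5 of 13 (Blue): { -1 -7/8 | -3/4 -1/2 0 } = -13/16
edge 6 of 13 (Red): { -1 -7/8 | -13/16 -3/4 -1/2 0 } = -27/32
edge 7 of 13 (Blue): { -1 -7/8 -27/32 | -13/16 -3/4 -1/2 0 } = -53/64
edge 8 of 13 (Blue): { -1 -7/8 -27/32 -53/64 | -13/16 -3/4 -1/2 0 } = -105/128
edge 9 of 13 (Blue): { -1 -7/8 -27/32 -53/64 -105/128 | -13/16 -3/4 -1/2 0 } = -209/256
edge 10 of 13 (Red): { -1 -7/8 -27/32 -53/64 -105/128 | -209/256 -13/16 -3/4 -1/2 0 } = -419/512
edge 11 of 13 (Red): { -1 -7/8 -27/32 -53/64 -105/128 | -419/512 -209/256 -13/16 -3/4 -1/2 0 } = -839/1024
edge 12 of 13 (Red): { -1 -7/8 -27/32 -53/64 -105/128 | -839/1024 -419/512 -209/256 -13/16 -3/4 -1/2 0 } = -1679/2048
edge 13 of 13 (Blue): { -1 -7/8 -27/32 -53/64 -105/128 -1679/2048 | -839/1024 -419/512 -209/256 -13/16 -3/4 -1/2 0 } = -3357/4096

-3357/4096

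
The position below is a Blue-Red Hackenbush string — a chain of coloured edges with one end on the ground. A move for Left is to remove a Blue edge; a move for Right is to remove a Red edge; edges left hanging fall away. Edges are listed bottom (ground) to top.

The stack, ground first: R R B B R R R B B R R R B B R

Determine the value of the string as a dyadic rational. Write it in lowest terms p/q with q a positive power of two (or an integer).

-11891/8192

edge 1 of 15 (R): { ∅ | 0 } ⇒ -1
edge 2 of 15 (R): { ∅ | -1; 0 } ⇒ -2
edge 3 of 15 (B): { -2 | -1; 0 } ⇒ -3/2
edge 4 of 15 (B): { -2; -3/2 | -1; 0 } ⇒ -5/4
edge 5 of 15 (R): { -2; -3/2 | -5/4; -1; 0 } ⇒ -11/8
edge 6 of 15 (R): { -2; -3/2 | -11/8; -5/4; -1; 0 } ⇒ -23/16
edge 7 of 15 (R): { -2; -3/2 | -23/16; -11/8; -5/4; -1; 0 } ⇒ -47/32
edge 8 of 15 (B): { -2; -3/2; -47/32 | -23/16; -11/8; -5/4; -1; 0 } ⇒ -93/64
edge 9 of 15 (B): { -2; -3/2; -47/32; -93/64 | -23/16; -11/8; -5/4; -1; 0 } ⇒ -185/128
edge 10 of 15 (R): { -2; -3/2; -47/32; -93/64 | -185/128; -23/16; -11/8; -5/4; -1; 0 } ⇒ -371/256
edge 11 of 15 (R): { -2; -3/2; -47/32; -93/64 | -371/256; -185/128; -23/16; -11/8; -5/4; -1; 0 } ⇒ -743/512
edge 12 of 15 (R): { -2; -3/2; -47/32; -93/64 | -743/512; -371/256; -185/128; -23/16; -11/8; -5/4; -1; 0 } ⇒ -1487/1024
edge 13 of 15 (B): { -2; -3/2; -47/32; -93/64; -1487/1024 | -743/512; -371/256; -185/128; -23/16; -11/8; -5/4; -1; 0 } ⇒ -2973/2048
edge 14 of 15 (B): { -2; -3/2; -47/32; -93/64; -1487/1024; -2973/2048 | -743/512; -371/256; -185/128; -23/16; -11/8; -5/4; -1; 0 } ⇒ -5945/4096
edge 15 of 15 (R): { -2; -3/2; -47/32; -93/64; -1487/1024; -2973/2048 | -5945/4096; -743/512; -371/256; -185/128; -23/16; -11/8; -5/4; -1; 0 } ⇒ -11891/8192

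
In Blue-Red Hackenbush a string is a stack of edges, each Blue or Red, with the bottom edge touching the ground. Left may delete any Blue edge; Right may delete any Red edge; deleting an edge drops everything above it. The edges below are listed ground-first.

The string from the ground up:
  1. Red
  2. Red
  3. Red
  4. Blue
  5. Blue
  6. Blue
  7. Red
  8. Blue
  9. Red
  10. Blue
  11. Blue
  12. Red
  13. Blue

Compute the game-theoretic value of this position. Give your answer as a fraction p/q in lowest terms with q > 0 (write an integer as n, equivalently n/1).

-2213/1024

v_1 [R]  L=[(no moves)]  R=[0]  = -1
v_2 [RR]  L=[(no moves)]  R=[-1,0]  = -2
v_3 [RRR]  L=[(no moves)]  R=[-2,-1,0]  = -3
v_4 [RRRB]  L=[-3]  R=[-2,-1,0]  = -5/2
v_5 [RRRBB]  L=[-3,-5/2]  R=[-2,-1,0]  = -9/4
v_6 [RRRBBB]  L=[-3,-5/2,-9/4]  R=[-2,-1,0]  = -17/8
v_7 [RRRBBBR]  L=[-3,-5/2,-9/4]  R=[-17/8,-2,-1,0]  = -35/16
v_8 [RRRBBBRB]  L=[-3,-5/2,-9/4,-35/16]  R=[-17/8,-2,-1,0]  = -69/32
v_9 [RRRBBBRBR]  L=[-3,-5/2,-9/4,-35/16]  R=[-69/32,-17/8,-2,-1,0]  = -139/64
v_10 [RRRBBBRBRB]  L=[-3,-5/2,-9/4,-35/16,-139/64]  R=[-69/32,-17/8,-2,-1,0]  = -277/128
v_11 [RRRBBBRBRBB]  L=[-3,-5/2,-9/4,-35/16,-139/64,-277/128]  R=[-69/32,-17/8,-2,-1,0]  = -553/256
v_12 [RRRBBBRBRBBR]  L=[-3,-5/2,-9/4,-35/16,-139/64,-277/128]  R=[-553/256,-69/32,-17/8,-2,-1,0]  = -1107/512
v_13 [RRRBBBRBRBBRB]  L=[-3,-5/2,-9/4,-35/16,-139/64,-277/128,-1107/512]  R=[-553/256,-69/32,-17/8,-2,-1,0]  = -2213/1024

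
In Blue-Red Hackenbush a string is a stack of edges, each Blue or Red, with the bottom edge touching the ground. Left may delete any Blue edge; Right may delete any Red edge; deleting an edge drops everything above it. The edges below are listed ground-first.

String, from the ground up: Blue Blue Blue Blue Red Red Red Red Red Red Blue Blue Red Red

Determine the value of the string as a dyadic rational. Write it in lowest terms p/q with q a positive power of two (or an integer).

3097/1024

1 of 14 · B · max L 0 · min R +∞ gives 1
2 of 14 · BB · max L 1 · min R +∞ gives 2
3 of 14 · BBB · max L 2 · min R +∞ gives 3
4 of 14 · BBBB · max L 3 · min R +∞ gives 4
5 of 14 · BBBBR · max L 3 · min R 4 gives 7/2
6 of 14 · BBBBRR · max L 3 · min R 7/2 gives 13/4
7 of 14 · BBBBRRR · max L 3 · min R 13/4 gives 25/8
8 of 14 · BBBBRRRR · max L 3 · min R 25/8 gives 49/16
9 of 14 · BBBBRRRRR · max L 3 · min R 49/16 gives 97/32
10 of 14 · BBBBRRRRRR · max L 3 · min R 97/32 gives 193/64
11 of 14 · BBBBRRRRRRB · max L 193/64 · min R 97/32 gives 387/128
12 of 14 · BBBBRRRRRRBB · max L 387/128 · min R 97/32 gives 775/256
13 of 14 · BBBBRRRRRRBBR · max L 387/128 · min R 775/256 gives 1549/512
14 of 14 · BBBBRRRRRRBBRR · max L 387/128 · min R 1549/512 gives 3097/1024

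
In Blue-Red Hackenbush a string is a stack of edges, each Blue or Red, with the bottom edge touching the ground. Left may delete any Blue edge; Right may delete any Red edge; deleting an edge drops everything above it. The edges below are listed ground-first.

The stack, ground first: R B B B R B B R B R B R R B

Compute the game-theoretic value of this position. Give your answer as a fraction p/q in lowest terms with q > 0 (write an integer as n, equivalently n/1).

-1197/8192

step 1: add R to get R; options L={ (no moves) } R={ 0 } so -1
step 2: add B to get RB; options L={ -1 } R={ 0 } so -1/2
step 3: add B to get RBB; options L={ -1 -1/2 } R={ 0 } so -1/4
step 4: add B to get RBBB; options L={ -1 -1/2 -1/4 } R={ 0 } so -1/8
step 5: add R to get RBBBR; options L={ -1 -1/2 -1/4 } R={ -1/8 0 } so -3/16
step 6: add B to get RBBBRB; options L={ -1 -1/2 -1/4 -3/16 } R={ -1/8 0 } so -5/32
step 7: add B to get RBBBRBB; options L={ -1 -1/2 -1/4 -3/16 -5/32 } R={ -1/8 0 } so -9/64
step 8: add R to get RBBBRBBR; options L={ -1 -1/2 -1/4 -3/16 -5/32 } R={ -9/64 -1/8 0 } so -19/128
step 9: add B to get RBBBRBBRB; options L={ -1 -1/2 -1/4 -3/16 -5/32 -19/128 } R={ -9/64 -1/8 0 } so -37/256
step 10: add R to get RBBBRBBRBR; options L={ -1 -1/2 -1/4 -3/16 -5/32 -19/128 } R={ -37/256 -9/64 -1/8 0 } so -75/512
step 11: add B to get RBBBRBBRBRB; options L={ -1 -1/2 -1/4 -3/16 -5/32 -19/128 -75/512 } R={ -37/256 -9/64 -1/8 0 } so -149/1024
step 12: add R to get RBBBRBBRBRBR; options L={ -1 -1/2 -1/4 -3/16 -5/32 -19/128 -75/512 } R={ -149/1024 -37/256 -9/64 -1/8 0 } so -299/2048
step 13: add R to get RBBBRBBRBRBRR; options L={ -1 -1/2 -1/4 -3/16 -5/32 -19/128 -75/512 } R={ -299/2048 -149/1024 -37/256 -9/64 -1/8 0 } so -599/4096
step 14: add B to get RBBBRBBRBRBRRB; options L={ -1 -1/2 -1/4 -3/16 -5/32 -19/128 -75/512 -599/4096 } R={ -299/2048 -149/1024 -37/256 -9/64 -1/8 0 } so -1197/8192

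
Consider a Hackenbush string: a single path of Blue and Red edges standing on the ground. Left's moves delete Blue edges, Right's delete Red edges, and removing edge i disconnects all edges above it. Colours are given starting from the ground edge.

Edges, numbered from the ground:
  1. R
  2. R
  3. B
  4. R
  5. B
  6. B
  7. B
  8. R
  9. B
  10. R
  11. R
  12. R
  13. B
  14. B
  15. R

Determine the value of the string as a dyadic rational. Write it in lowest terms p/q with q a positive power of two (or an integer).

-12659/8192

Build v(s[:k]) for k = 1..15, string s = R R B R B B B R B R R R B B R.
1 of 15 · R · max L −∞ · min R 0 ⇒ -1
2 of 15 · RR · max L −∞ · min R -1 ⇒ -2
3 of 15 · RRB · max L -2 · min R -1 ⇒ -3/2
4 of 15 · RRBR · max L -2 · min R -3/2 ⇒ -7/4
5 of 15 · RRBRB · max L -7/4 · min R -3/2 ⇒ -13/8
6 of 15 · RRBRBB · max L -13/8 · min R -3/2 ⇒ -25/16
7 of 15 · RRBRBBB · max L -25/16 · min R -3/2 ⇒ -49/32
8 of 15 · RRBRBBBR · max L -25/16 · min R -49/32 ⇒ -99/64
9 of 15 · RRBRBBBRB · max L -99/64 · min R -49/32 ⇒ -197/128
10 of 15 · RRBRBBBRBR · max L -99/64 · min R -197/128 ⇒ -395/256
11 of 15 · RRBRBBBRBRR · max L -99/64 · min R -395/256 ⇒ -791/512
12 of 15 · RRBRBBBRBRRR · max L -99/64 · min R -791/512 ⇒ -1583/1024
13 of 15 · RRBRBBBRBRRRB · max L -1583/1024 · min R -791/512 ⇒ -3165/2048
14 of 15 · RRBRBBBRBRRRBB · max L -3165/2048 · min R -791/512 ⇒ -6329/4096
15 of 15 · RRBRBBBRBRRRBBR · max L -3165/2048 · min R -6329/4096 ⇒ -12659/8192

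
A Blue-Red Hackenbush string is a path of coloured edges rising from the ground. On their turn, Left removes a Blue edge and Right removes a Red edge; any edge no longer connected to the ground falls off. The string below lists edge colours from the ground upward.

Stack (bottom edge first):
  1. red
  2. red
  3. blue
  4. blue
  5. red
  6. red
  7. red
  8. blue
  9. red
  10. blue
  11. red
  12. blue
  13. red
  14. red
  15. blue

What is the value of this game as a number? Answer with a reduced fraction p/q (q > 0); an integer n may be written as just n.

1 of 15 · r · max L −∞ · min R 0 → -1
2 of 15 · rr · max L −∞ · min R -1 → -2
3 of 15 · rrb · max L -2 · min R -1 → -3/2
4 of 15 · rrbb · max L -3/2 · min R -1 → -5/4
5 of 15 · rrbbr · max L -3/2 · min R -5/4 → -11/8
6 of 15 · rrbbrr · max L -3/2 · min R -11/8 → -23/16
7 of 15 · rrbbrrr · max L -3/2 · min R -23/16 → -47/32
8 of 15 · rrbbrrrb · max L -47/32 · min R -23/16 → -93/64
9 of 15 · rrbbrrrbr · max L -47/32 · min R -93/64 → -187/128
10 of 15 · rrbbrrrbrb · max L -187/128 · min R -93/64 → -373/256
11 of 15 · rrbbrrrbrbr · max L -187/128 · min R -373/256 → -747/512
12 of 15 · rrbbrrrbrbrb · max L -747/512 · min R -373/256 → -1493/1024
13 of 15 · rrbbrrrbrbrbr · max L -747/512 · min R -1493/1024 → -2987/2048
14 of 15 · rrbbrrrbrbrbrr · max L -747/512 · min R -2987/2048 → -5975/4096
15 of 15 · rrbbrrrbrbrbrrb · max L -5975/4096 · min R -2987/2048 → -11949/8192

-11949/8192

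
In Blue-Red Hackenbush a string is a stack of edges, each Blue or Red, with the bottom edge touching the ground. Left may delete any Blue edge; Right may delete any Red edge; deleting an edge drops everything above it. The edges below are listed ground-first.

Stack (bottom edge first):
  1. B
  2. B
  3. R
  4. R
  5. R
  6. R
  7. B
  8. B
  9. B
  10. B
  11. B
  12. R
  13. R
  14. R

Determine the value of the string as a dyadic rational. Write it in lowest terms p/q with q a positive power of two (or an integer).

4593/4096

B: Left { 0 }, Right {  } => simplest 1
BB: Left { 0; 1 }, Right {  } => simplest 2
BBR: Left { 0; 1 }, Right { 2 } => simplest 3/2
BBRR: Left { 0; 1 }, Right { 3/2; 2 } => simplest 5/4
BBRRR: Left { 0; 1 }, Right { 5/4; 3/2; 2 } => simplest 9/8
BBRRRR: Left { 0; 1 }, Right { 9/8; 5/4; 3/2; 2 } => simplest 17/16
BBRRRRB: Left { 0; 1; 17/16 }, Right { 9/8; 5/4; 3/2; 2 } => simplest 35/32
BBRRRRBB: Left { 0; 1; 17/16; 35/32 }, Right { 9/8; 5/4; 3/2; 2 } => simplest 71/64
BBRRRRBBB: Left { 0; 1; 17/16; 35/32; 71/64 }, Right { 9/8; 5/4; 3/2; 2 } => simplest 143/128
BBRRRRBBBB: Left { 0; 1; 17/16; 35/32; 71/64; 143/128 }, Right { 9/8; 5/4; 3/2; 2 } => simplest 287/256
BBRRRRBBBBB: Left { 0; 1; 17/16; 35/32; 71/64; 143/128; 287/256 }, Right { 9/8; 5/4; 3/2; 2 } => simplest 575/512
BBRRRRBBBBBR: Left { 0; 1; 17/16; 35/32; 71/64; 143/128; 287/256 }, Right { 575/512; 9/8; 5/4; 3/2; 2 } => simplest 1149/1024
BBRRRRBBBBBRR: Left { 0; 1; 17/16; 35/32; 71/64; 143/128; 287/256 }, Right { 1149/1024; 575/512; 9/8; 5/4; 3/2; 2 } => simplest 2297/2048
BBRRRRBBBBBRRR: Left { 0; 1; 17/16; 35/32; 71/64; 143/128; 287/256 }, Right { 2297/2048; 1149/1024; 575/512; 9/8; 5/4; 3/2; 2 } => simplest 4593/4096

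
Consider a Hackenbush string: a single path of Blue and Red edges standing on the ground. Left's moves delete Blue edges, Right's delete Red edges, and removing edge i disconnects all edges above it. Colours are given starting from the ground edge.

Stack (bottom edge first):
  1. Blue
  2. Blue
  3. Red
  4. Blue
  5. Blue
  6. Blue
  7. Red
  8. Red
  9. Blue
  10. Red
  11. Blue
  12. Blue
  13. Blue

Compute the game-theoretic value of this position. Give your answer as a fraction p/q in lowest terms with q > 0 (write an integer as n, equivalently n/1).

3887/2048

G(B) = { 0 | · } — 1
G(BB) = { 0,1 | · } — 2
G(BBR) = { 0,1 | 2 } — 3/2
G(BBRB) = { 0,1,3/2 | 2 } — 7/4
G(BBRBB) = { 0,1,3/2,7/4 | 2 } — 15/8
G(BBRBBB) = { 0,1,3/2,7/4,15/8 | 2 } — 31/16
G(BBRBBBR) = { 0,1,3/2,7/4,15/8 | 31/16,2 } — 61/32
G(BBRBBBRR) = { 0,1,3/2,7/4,15/8 | 61/32,31/16,2 } — 121/64
G(BBRBBBRRB) = { 0,1,3/2,7/4,15/8,121/64 | 61/32,31/16,2 } — 243/128
G(BBRBBBRRBR) = { 0,1,3/2,7/4,15/8,121/64 | 243/128,61/32,31/16,2 } — 485/256
G(BBRBBBRRBRB) = { 0,1,3/2,7/4,15/8,121/64,485/256 | 243/128,61/32,31/16,2 } — 971/512
G(BBRBBBRRBRBB) = { 0,1,3/2,7/4,15/8,121/64,485/256,971/512 | 243/128,61/32,31/16,2 } — 1943/1024
G(BBRBBBRRBRBBB) = { 0,1,3/2,7/4,15/8,121/64,485/256,971/512,1943/1024 | 243/128,61/32,31/16,2 } — 3887/2048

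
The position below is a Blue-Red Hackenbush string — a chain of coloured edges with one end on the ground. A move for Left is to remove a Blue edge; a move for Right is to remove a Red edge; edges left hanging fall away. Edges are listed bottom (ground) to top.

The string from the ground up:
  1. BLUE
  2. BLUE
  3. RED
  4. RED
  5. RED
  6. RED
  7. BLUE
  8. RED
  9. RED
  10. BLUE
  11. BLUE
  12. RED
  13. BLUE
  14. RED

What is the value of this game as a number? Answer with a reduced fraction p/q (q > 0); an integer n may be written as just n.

4405/4096

edge 1 of 14 (BLUE): { 0 | none } => 1
edge 2 of 14 (BLUE): { 0 1 | none } => 2
edge 3 of 14 (RED): { 0 1 | 2 } => 3/2
edge 4 of 14 (RED): { 0 1 | 3/2 2 } => 5/4
edge 5 of 14 (RED): { 0 1 | 5/4 3/2 2 } => 9/8
edge 6 of 14 (RED): { 0 1 | 9/8 5/4 3/2 2 } => 17/16
edge 7 of 14 (BLUE): { 0 1 17/16 | 9/8 5/4 3/2 2 } => 35/32
edge 8 of 14 (RED): { 0 1 17/16 | 35/32 9/8 5/4 3/2 2 } => 69/64
edge 9 of 14 (RED): { 0 1 17/16 | 69/64 35/32 9/8 5/4 3/2 2 } => 137/128
edge 10 of 14 (BLUE): { 0 1 17/16 137/128 | 69/64 35/32 9/8 5/4 3/2 2 } => 275/256
edge 11 of 14 (BLUE): { 0 1 17/16 137/128 275/256 | 69/64 35/32 9/8 5/4 3/2 2 } => 551/512
edge 12 of 14 (RED): { 0 1 17/16 137/128 275/256 | 551/512 69/64 35/32 9/8 5/4 3/2 2 } => 1101/1024
edge 13 of 14 (BLUE): { 0 1 17/16 137/128 275/256 1101/1024 | 551/512 69/64 35/32 9/8 5/4 3/2 2 } => 2203/2048
edge 14 of 14 (RED): { 0 1 17/16 137/128 275/256 1101/1024 | 2203/2048 551/512 69/64 35/32 9/8 5/4 3/2 2 } => 4405/4096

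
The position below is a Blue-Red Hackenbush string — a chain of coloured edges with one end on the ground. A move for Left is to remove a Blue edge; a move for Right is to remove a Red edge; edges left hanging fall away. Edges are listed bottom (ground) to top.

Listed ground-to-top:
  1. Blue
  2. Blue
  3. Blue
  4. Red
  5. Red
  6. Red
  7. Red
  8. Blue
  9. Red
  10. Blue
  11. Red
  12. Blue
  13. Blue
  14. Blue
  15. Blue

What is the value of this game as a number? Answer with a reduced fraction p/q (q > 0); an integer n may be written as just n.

Prefix values for Blue Blue Blue Red Red Red Red Blue Red Blue Red Blue Blue Blue Blue via {L|R} + simplicity:
1 of 15 · B · max L 0 · min R +∞ = 1
2 of 15 · BB · max L 1 · min R +∞ = 2
3 of 15 · BBB · max L 2 · min R +∞ = 3
4 of 15 · BBBR · max L 2 · min R 3 = 5/2
5 of 15 · BBBRR · max L 2 · min R 5/2 = 9/4
6 of 15 · BBBRRR · max L 2 · min R 9/4 = 17/8
7 of 15 · BBBRRRR · max L 2 · min R 17/8 = 33/16
8 of 15 · BBBRRRRB · max L 33/16 · min R 17/8 = 67/32
9 of 15 · BBBRRRRBR · max L 33/16 · min R 67/32 = 133/64
10 of 15 · BBBRRRRBRB · max L 133/64 · min R 67/32 = 267/128
11 of 15 · BBBRRRRBRBR · max L 133/64 · min R 267/128 = 533/256
12 of 15 · BBBRRRRBRBRB · max L 533/256 · min R 267/128 = 1067/512
13 of 15 · BBBRRRRBRBRBB · max L 1067/512 · min R 267/128 = 2135/1024
14 of 15 · BBBRRRRBRBRBBB · max L 2135/1024 · min R 267/128 = 4271/2048
15 of 15 · BBBRRRRBRBRBBBB · max L 4271/2048 · min R 267/128 = 8543/4096

8543/4096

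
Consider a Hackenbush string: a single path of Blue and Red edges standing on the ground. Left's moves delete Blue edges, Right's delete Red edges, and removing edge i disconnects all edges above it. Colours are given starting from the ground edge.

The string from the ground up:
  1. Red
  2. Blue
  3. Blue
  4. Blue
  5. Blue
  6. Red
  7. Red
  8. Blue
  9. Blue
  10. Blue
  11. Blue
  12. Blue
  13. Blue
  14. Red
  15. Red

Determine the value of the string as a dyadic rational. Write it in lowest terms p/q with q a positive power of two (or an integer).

-1543/16384

Build value(s[:k]) for k = 1..15, string s = Red Blue Blue Blue Blue Red Red Blue Blue Blue Blue Blue Blue Red Red.
step 1: add Red to get R; options L={  } R={ 0 } so -1
step 2: add Blue to get RB; options L={ -1 } R={ 0 } so -1/2
step 3: add Blue to get RBB; options L={ -1 -1/2 } R={ 0 } so -1/4
step 4: add Blue to get RBBB; options L={ -1 -1/2 -1/4 } R={ 0 } so -1/8
step 5: add Blue to get RBBBB; options L={ -1 -1/2 -1/4 -1/8 } R={ 0 } so -1/16
step 6: add Red to get RBBBBR; options L={ -1 -1/2 -1/4 -1/8 } R={ -1/16 0 } so -3/32
step 7: add Red to get RBBBBRR; options L={ -1 -1/2 -1/4 -1/8 } R={ -3/32 -1/16 0 } so -7/64
step 8: add Blue to get RBBBBRRB; options L={ -1 -1/2 -1/4 -1/8 -7/64 } R={ -3/32 -1/16 0 } so -13/128
step 9: add Blue to get RBBBBRRBB; options L={ -1 -1/2 -1/4 -1/8 -7/64 -13/128 } R={ -3/32 -1/16 0 } so -25/256
step 10: add Blue to get RBBBBRRBBB; options L={ -1 -1/2 -1/4 -1/8 -7/64 -13/128 -25/256 } R={ -3/32 -1/16 0 } so -49/512
step 11: add Blue to get RBBBBRRBBBB; options L={ -1 -1/2 -1/4 -1/8 -7/64 -13/128 -25/256 -49/512 } R={ -3/32 -1/16 0 } so -97/1024
step 12: add Blue to get RBBBBRRBBBBB; options L={ -1 -1/2 -1/4 -1/8 -7/64 -13/128 -25/256 -49/512 -97/1024 } R={ -3/32 -1/16 0 } so -193/2048
step 13: add Blue to get RBBBBRRBBBBBB; options L={ -1 -1/2 -1/4 -1/8 -7/64 -13/128 -25/256 -49/512 -97/1024 -193/2048 } R={ -3/32 -1/16 0 } so -385/4096
step 14: add Red to get RBBBBRRBBBBBBR; options L={ -1 -1/2 -1/4 -1/8 -7/64 -13/128 -25/256 -49/512 -97/1024 -193/2048 } R={ -385/4096 -3/32 -1/16 0 } so -771/8192
step 15: add Red to get RBBBBRRBBBBBBRR; options L={ -1 -1/2 -1/4 -1/8 -7/64 -13/128 -25/256 -49/512 -97/1024 -193/2048 } R={ -771/8192 -385/4096 -3/32 -1/16 0 } so -1543/16384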